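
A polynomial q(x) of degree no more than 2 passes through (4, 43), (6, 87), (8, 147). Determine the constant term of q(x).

Write q(x) = ax^2 + bx + c. Substituting each data point gives a linear system:
  16a + 4b + c = 43
  36a + 6b + c = 87
  64a + 8b + c = 147
Solving the system yields a = 2, b = 2, c = 3.
So q(x) = 2x^2 + 2x + 3.
The constant term is 3.

3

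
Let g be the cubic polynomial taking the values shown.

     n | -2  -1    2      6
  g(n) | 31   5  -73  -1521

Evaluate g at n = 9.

-4875

Write g(n) = an^3 + bn^2 + cn + d. Substituting each data point gives a linear system:
  -8a + 4b - 2c + d = 31
  -a + b - c + d = 5
  8a + 4b + 2c + d = -73
  216a + 36b + 6c + d = -1521
Solving the system yields a = -6, b = -6, c = -2, d = 3.
So g(n) = -6n^3 - 6n^2 - 2n + 3.
Then g(9) = -4875.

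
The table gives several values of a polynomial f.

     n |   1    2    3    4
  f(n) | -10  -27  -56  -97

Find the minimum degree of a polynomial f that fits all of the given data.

2

Forward differences of the values at n = 1, 2, 3, 4:
  f  : -10  -27  -56  -97
  Δ  : -17  -29  -41
  Δ^2: -12  -12
  Δ^3: 0
The second differences are constant (-12) and nonzero, while all higher differences vanish, so the minimal degree is 2.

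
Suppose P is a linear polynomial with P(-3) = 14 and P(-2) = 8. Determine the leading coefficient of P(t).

-6

Write P(t) = at + b. Substituting each data point gives a linear system:
  -3a + b = 14
  -2a + b = 8
Solving the system yields a = -6, b = -4.
So P(t) = -6t - 4.
The leading coefficient is -6.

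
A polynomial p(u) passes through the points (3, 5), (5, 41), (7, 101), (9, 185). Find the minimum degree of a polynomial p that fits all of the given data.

2

Forward differences of the values at u = 3, 5, 7, 9:
  p  : 5  41  101  185
  Δ  : 36  60  84
  Δ^2: 24  24
  Δ^3: 0
The second differences are constant (24) and nonzero, while all higher differences vanish, so the minimal degree is 2.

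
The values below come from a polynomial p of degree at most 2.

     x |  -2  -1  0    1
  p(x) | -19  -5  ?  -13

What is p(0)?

The 3 known points determine the degree-2 polynomial uniquely.
Write p(x) = ax^2 + bx + c. Substituting each data point gives a linear system:
  4a - 2b + c = -19
  a - b + c = -5
  a + b + c = -13
Solving the system yields a = -6, b = -4, c = -3.
So p(x) = -6x² - 4x - 3.
Then p(0) = -3.

-3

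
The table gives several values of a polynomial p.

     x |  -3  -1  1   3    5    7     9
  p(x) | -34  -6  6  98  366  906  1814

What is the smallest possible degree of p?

3

Forward differences of the values at x = -3, -1, 1, 3, 5, 7, 9:
  p  : -34  -6  6  98  366  906  1814
  Δ  : 28  12  92  268  540  908
  Δ^2: -16  80  176  272  368
  Δ^3: 96  96  96  96
  Δ^4: 0  0  0
  Δ^5: 0  0
  Δ^6: 0
The third differences are constant (96) and nonzero, while all higher differences vanish, so the minimal degree is 3.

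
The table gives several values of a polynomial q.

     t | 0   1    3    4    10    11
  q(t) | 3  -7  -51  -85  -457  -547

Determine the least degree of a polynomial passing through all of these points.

2

Divided differences on the nodes 0, 1, 3, 4, 10, 11:
  order 0: 3  -7  -51  -85  -457  -547
  order 1: -10  -22  -34  -62  -90
  order 2: -4  -4  -4  -4
  order 3: 0  0  0
  order 4: 0  0
  order 5: 0
The order-2 divided differences are all -4 (nonzero) and every higher order vanishes, so the data lies on a polynomial of degree exactly 2.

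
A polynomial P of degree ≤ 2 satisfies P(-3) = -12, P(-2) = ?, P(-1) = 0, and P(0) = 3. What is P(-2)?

The 3 known points determine the degree-2 polynomial uniquely.
Write P(n) = an^2 + bn + c. Substituting each data point gives a linear system:
  9a - 3b + c = -12
  a - b + c = 0
  c = 3
Solving the system yields a = -1, b = 2, c = 3.
So P(n) = -n^2 + 2n + 3.
Then P(-2) = -5.

-5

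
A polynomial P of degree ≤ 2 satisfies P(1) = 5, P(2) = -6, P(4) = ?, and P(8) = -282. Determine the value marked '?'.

The 3 known points determine the degree-2 polynomial uniquely.
Write P(u) = au^2 + bu + c. Substituting each data point gives a linear system:
  a + b + c = 5
  4a + 2b + c = -6
  64a + 8b + c = -282
Solving the system yields a = -5, b = 4, c = 6.
So P(u) = -5u² + 4u + 6.
Then P(4) = -58.

-58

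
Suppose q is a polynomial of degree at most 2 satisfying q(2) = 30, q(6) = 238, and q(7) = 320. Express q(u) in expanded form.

q(u) = 6u^2 + 4u - 2

Using the Lagrange interpolation formula with nodes 2, 6, 7:
  L_0(u) = (u - 6)(u - 7) / 20
  L_1(u) = (u - 2)(u - 7) / -4
  L_2(u) = (u - 2)(u - 6) / 5
Then q(u) = 30·L_0(u) + 238·L_1(u) + 320·L_2(u).
Expanding and collecting terms gives q(u) = 6u^2 + 4u - 2.
Check: q(2) = 30. ✓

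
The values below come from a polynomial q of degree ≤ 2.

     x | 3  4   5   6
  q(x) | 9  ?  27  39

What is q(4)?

On equispaced nodes a degree-2 polynomial has vanishing third forward difference, so
  - q(3) + 3·q(4) - 3·q(5) + q(6) = 0.
Substituting the known values and solving for q(4):
  3·q(4) = 51
  q(4) = 17.

17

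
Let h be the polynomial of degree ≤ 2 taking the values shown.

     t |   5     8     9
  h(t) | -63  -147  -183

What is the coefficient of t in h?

-2

Write h(t) = at^2 + bt + c. Substituting each data point gives a linear system:
  25a + 5b + c = -63
  64a + 8b + c = -147
  81a + 9b + c = -183
Solving the system yields a = -2, b = -2, c = -3.
So h(t) = -2t² - 2t - 3.
The coefficient of t is -2.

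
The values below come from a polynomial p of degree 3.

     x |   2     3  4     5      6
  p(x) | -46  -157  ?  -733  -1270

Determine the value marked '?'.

-374

The 4 known points determine the degree-3 polynomial uniquely.
Write p(x) = ax^3 + bx^2 + cx + d. Substituting each data point gives a linear system:
  8a + 4b + 2c + d = -46
  27a + 9b + 3c + d = -157
  125a + 25b + 5c + d = -733
  216a + 36b + 6c + d = -1270
Solving the system yields a = -6, b = 1, c = -2, d = 2.
So p(x) = -6x³ + x² - 2x + 2.
Then p(4) = -374.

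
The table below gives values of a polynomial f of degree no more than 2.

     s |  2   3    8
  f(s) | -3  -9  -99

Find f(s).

f(s) = -2s^2 + 4s - 3

Write f(s) = as^2 + bs + c. Substituting each data point gives a linear system:
  4a + 2b + c = -3
  9a + 3b + c = -9
  64a + 8b + c = -99
Solving the system yields a = -2, b = 4, c = -3.
So f(s) = -2s² + 4s - 3.
Check: f(3) = -9. ✓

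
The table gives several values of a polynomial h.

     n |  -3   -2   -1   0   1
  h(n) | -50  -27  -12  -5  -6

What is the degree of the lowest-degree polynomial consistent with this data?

Forward differences of the values at n = -3, -2, -1, 0, 1:
  h  : -50  -27  -12  -5  -6
  Δ  : 23  15  7  -1
  Δ^2: -8  -8  -8
  Δ^3: 0  0
  Δ^4: 0
The second differences are constant (-8) and nonzero, while all higher differences vanish, so the minimal degree is 2.

2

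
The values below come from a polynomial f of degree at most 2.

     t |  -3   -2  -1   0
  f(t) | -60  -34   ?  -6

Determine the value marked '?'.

-16

The 3 known points determine the degree-2 polynomial uniquely.
Write f(t) = at^2 + bt + c. Substituting each data point gives a linear system:
  9a - 3b + c = -60
  4a - 2b + c = -34
  c = -6
Solving the system yields a = -4, b = 6, c = -6.
So f(t) = -4t² + 6t - 6.
Then f(-1) = -16.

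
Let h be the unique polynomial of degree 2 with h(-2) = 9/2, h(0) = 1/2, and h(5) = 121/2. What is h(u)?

h(u) = 2u^2 + 2u + 1/2

Using the Lagrange interpolation formula with nodes -2, 0, 5:
  L_0(u) = u(u - 5) / 14
  L_1(u) = (u + 2)(u - 5) / -10
  L_2(u) = (u + 2)u / 35
Then h(u) = 9/2·L_0(u) + 1/2·L_1(u) + 121/2·L_2(u).
Expanding and collecting terms gives h(u) = 2u^2 + 2u + 1/2.
Check: h(5) = 121/2. ✓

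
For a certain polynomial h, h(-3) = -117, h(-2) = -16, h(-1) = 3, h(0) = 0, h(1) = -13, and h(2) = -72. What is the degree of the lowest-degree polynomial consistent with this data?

4

Forward differences of the values at t = -3, -2, -1, 0, 1, 2:
  h  : -117  -16  3  0  -13  -72
  Δ  : 101  19  -3  -13  -59
  Δ^2: -82  -22  -10  -46
  Δ^3: 60  12  -36
  Δ^4: -48  -48
  Δ^5: 0
The fourth differences are constant (-48) and nonzero, while all higher differences vanish, so the minimal degree is 4.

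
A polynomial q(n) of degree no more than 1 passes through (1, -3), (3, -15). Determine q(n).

q(n) = -6n + 3

Write q(n) = an + b. Substituting each data point gives a linear system:
  a + b = -3
  3a + b = -15
Solving the system yields a = -6, b = 3.
So q(n) = -6n + 3.
Check: q(1) = -3. ✓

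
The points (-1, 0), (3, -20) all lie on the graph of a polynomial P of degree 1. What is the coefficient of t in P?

-5

Write P(t) = at + b. Substituting each data point gives a linear system:
  -a + b = 0
  3a + b = -20
Solving the system yields a = -5, b = -5.
So P(t) = -5t - 5.
The leading coefficient is -5.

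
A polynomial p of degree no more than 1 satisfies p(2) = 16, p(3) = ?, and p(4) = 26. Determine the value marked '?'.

On equispaced nodes a degree-1 polynomial has vanishing second forward difference, so
  p(2) - 2·p(3) + p(4) = 0.
Substituting the known values and solving for p(3):
  -2·p(3) = -42
  p(3) = 21.

21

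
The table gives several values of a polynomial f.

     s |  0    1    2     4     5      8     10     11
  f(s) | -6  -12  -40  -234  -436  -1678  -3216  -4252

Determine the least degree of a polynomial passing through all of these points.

3

Divided differences on the nodes 0, 1, 2, 4, 5, 8, 10, 11:
  order 0: -6  -12  -40  -234  -436  -1678  -3216  -4252
  order 1: -6  -28  -97  -202  -414  -769  -1036
  order 2: -11  -23  -35  -53  -71  -89
  order 3: -3  -3  -3  -3  -3
  order 4: 0  0  0  0
  order 5: 0  0  0
  order 6: 0  0
  order 7: 0
The order-3 divided differences are all -3 (nonzero) and every higher order vanishes, so the data lies on a polynomial of degree exactly 3.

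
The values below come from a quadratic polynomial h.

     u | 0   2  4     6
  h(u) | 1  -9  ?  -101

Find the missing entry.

-43

On equispaced nodes a degree-2 polynomial has vanishing third forward difference, so
  - h(0) + 3·h(2) - 3·h(4) + h(6) = 0.
Substituting the known values and solving for h(4):
  -3·h(4) = 129
  h(4) = -43.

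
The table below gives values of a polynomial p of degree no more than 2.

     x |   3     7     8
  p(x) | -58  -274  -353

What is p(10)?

Write p(x) = ax^2 + bx + c. Substituting each data point gives a linear system:
  9a + 3b + c = -58
  49a + 7b + c = -274
  64a + 8b + c = -353
Solving the system yields a = -5, b = -4, c = -1.
So p(x) = -5x² - 4x - 1.
Then p(10) = -541.

-541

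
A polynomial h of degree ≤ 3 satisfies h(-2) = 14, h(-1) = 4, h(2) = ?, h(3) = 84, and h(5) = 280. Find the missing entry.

34

The 4 known points determine the degree-3 polynomial uniquely.
Write h(s) = as^3 + bs^2 + cs + d. Substituting each data point gives a linear system:
  -8a + 4b - 2c + d = 14
  -a + b - c + d = 4
  27a + 9b + 3c + d = 84
  125a + 25b + 5c + d = 280
Solving the system yields a = 1, b = 6, c = 1, d = 0.
So h(s) = s³ + 6s² + s.
Then h(2) = 34.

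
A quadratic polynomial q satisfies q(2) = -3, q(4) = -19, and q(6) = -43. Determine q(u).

Using the Lagrange interpolation formula with nodes 2, 4, 6:
  L_0(u) = (u - 4)(u - 6) / 8
  L_1(u) = (u - 2)(u - 6) / -4
  L_2(u) = (u - 2)(u - 4) / 8
Then q(u) = -3·L_0(u) - 19·L_1(u) - 43·L_2(u).
Expanding and collecting terms gives q(u) = -u² - 2u + 5.
Check: q(4) = -19. ✓

q(u) = -u^2 - 2u + 5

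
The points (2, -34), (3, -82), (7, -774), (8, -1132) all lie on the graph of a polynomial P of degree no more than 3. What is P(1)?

Using the Lagrange interpolation formula with nodes 2, 3, 7, 8:
  L_0(t) = (t - 3)(t - 7)(t - 8) / -30
  L_1(t) = (t - 2)(t - 7)(t - 8) / 20
  L_2(t) = (t - 2)(t - 3)(t - 8) / -20
  L_3(t) = (t - 2)(t - 3)(t - 7) / 30
Then P(t) = -34·L_0(t) - 82·L_1(t) - 774·L_2(t) - 1132·L_3(t).
Expanding and collecting terms gives P(t) = -2t^3 - t^2 - 5t - 4.
Evaluating at t = 1: P(1) = -12.

-12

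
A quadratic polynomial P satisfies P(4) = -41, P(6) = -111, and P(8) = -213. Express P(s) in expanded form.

Write P(s) = as^2 + bs + c. Substituting each data point gives a linear system:
  16a + 4b + c = -41
  36a + 6b + c = -111
  64a + 8b + c = -213
Solving the system yields a = -4, b = 5, c = 3.
So P(s) = -4s^2 + 5s + 3.
Check: P(4) = -41. ✓

P(s) = -4s^2 + 5s + 3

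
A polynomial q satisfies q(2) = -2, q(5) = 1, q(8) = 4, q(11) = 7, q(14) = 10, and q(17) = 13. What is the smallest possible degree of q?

Forward differences of the values at u = 2, 5, 8, 11, 14, 17:
  q  : -2  1  4  7  10  13
  Δ  : 3  3  3  3  3
  Δ^2: 0  0  0  0
  Δ^3: 0  0  0
  Δ^4: 0  0
  Δ^5: 0
The first differences are constant (3) and nonzero, while all higher differences vanish, so the minimal degree is 1.

1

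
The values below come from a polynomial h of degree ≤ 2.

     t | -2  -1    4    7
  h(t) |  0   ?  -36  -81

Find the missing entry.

The 3 known points determine the degree-2 polynomial uniquely.
Write h(t) = at^2 + bt + c. Substituting each data point gives a linear system:
  4a - 2b + c = 0
  16a + 4b + c = -36
  49a + 7b + c = -81
Solving the system yields a = -1, b = -4, c = -4.
So h(t) = -t² - 4t - 4.
Then h(-1) = -1.

-1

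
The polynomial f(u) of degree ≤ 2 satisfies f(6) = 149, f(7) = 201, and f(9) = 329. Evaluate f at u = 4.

69

Using the Lagrange interpolation formula with nodes 6, 7, 9:
  L_0(u) = (u - 7)(u - 9) / 3
  L_1(u) = (u - 6)(u - 9) / -2
  L_2(u) = (u - 6)(u - 7) / 6
Then f(u) = 149·L_0(u) + 201·L_1(u) + 329·L_2(u).
Expanding and collecting terms gives f(u) = 4u^2 + 5.
Evaluating at u = 4: f(4) = 69.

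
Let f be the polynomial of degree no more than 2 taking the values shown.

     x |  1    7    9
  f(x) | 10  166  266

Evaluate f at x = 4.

61

Using the Lagrange interpolation formula with nodes 1, 7, 9:
  L_0(x) = (x - 7)(x - 9) / 48
  L_1(x) = (x - 1)(x - 9) / -12
  L_2(x) = (x - 1)(x - 7) / 16
Then f(x) = 10·L_0(x) + 166·L_1(x) + 266·L_2(x).
Expanding and collecting terms gives f(x) = 3x^2 + 2x + 5.
Evaluating at x = 4: f(4) = 61.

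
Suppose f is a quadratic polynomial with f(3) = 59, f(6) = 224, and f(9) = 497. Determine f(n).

Write f(n) = an^2 + bn + c. Substituting each data point gives a linear system:
  9a + 3b + c = 59
  36a + 6b + c = 224
  81a + 9b + c = 497
Solving the system yields a = 6, b = 1, c = 2.
So f(n) = 6n^2 + n + 2.
Check: f(3) = 59. ✓

f(n) = 6n^2 + n + 2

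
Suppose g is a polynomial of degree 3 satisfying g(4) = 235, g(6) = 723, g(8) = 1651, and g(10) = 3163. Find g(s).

g(s) = 3s^3 + s^2 + 6s + 3

Using the Lagrange interpolation formula with nodes 4, 6, 8, 10:
  L_0(s) = (s - 6)(s - 8)(s - 10) / -48
  L_1(s) = (s - 4)(s - 8)(s - 10) / 16
  L_2(s) = (s - 4)(s - 6)(s - 10) / -16
  L_3(s) = (s - 4)(s - 6)(s - 8) / 48
Then g(s) = 235·L_0(s) + 723·L_1(s) + 1651·L_2(s) + 3163·L_3(s).
Expanding and collecting terms gives g(s) = 3s^3 + s^2 + 6s + 3.
Check: g(4) = 235. ✓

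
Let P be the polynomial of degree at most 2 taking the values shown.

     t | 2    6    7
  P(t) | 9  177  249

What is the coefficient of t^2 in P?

Write P(t) = at^2 + bt + c. Substituting each data point gives a linear system:
  4a + 2b + c = 9
  36a + 6b + c = 177
  49a + 7b + c = 249
Solving the system yields a = 6, b = -6, c = -3.
So P(t) = 6t^2 - 6t - 3.
The leading coefficient is 6.

6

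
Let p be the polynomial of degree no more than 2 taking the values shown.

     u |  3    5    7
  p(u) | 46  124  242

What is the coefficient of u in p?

-1

Write p(u) = au^2 + bu + c. Substituting each data point gives a linear system:
  9a + 3b + c = 46
  25a + 5b + c = 124
  49a + 7b + c = 242
Solving the system yields a = 5, b = -1, c = 4.
So p(u) = 5u^2 - u + 4.
The coefficient of u is -1.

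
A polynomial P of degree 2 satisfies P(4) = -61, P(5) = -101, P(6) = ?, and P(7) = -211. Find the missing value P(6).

-151

On equispaced nodes a degree-2 polynomial has vanishing third forward difference, so
  - P(4) + 3·P(5) - 3·P(6) + P(7) = 0.
Substituting the known values and solving for P(6):
  -3·P(6) = 453
  P(6) = -151.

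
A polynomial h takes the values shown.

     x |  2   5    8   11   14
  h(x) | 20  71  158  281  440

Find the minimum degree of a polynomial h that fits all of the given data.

2

Forward differences of the values at x = 2, 5, 8, 11, 14:
  h  : 20  71  158  281  440
  Δ  : 51  87  123  159
  Δ^2: 36  36  36
  Δ^3: 0  0
  Δ^4: 0
The second differences are constant (36) and nonzero, while all higher differences vanish, so the minimal degree is 2.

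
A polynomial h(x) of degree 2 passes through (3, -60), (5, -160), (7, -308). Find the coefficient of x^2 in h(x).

Write h(x) = ax^2 + bx + c. Substituting each data point gives a linear system:
  9a + 3b + c = -60
  25a + 5b + c = -160
  49a + 7b + c = -308
Solving the system yields a = -6, b = -2, c = 0.
So h(x) = -6x^2 - 2x.
The leading coefficient is -6.

-6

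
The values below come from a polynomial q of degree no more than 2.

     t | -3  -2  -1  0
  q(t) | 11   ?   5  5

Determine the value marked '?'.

The 3 known points determine the degree-2 polynomial uniquely.
Write q(t) = at^2 + bt + c. Substituting each data point gives a linear system:
  9a - 3b + c = 11
  a - b + c = 5
  c = 5
Solving the system yields a = 1, b = 1, c = 5.
So q(t) = t² + t + 5.
Then q(-2) = 7.

7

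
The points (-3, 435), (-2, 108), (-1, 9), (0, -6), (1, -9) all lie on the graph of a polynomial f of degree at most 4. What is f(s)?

f(s) = 3s^4 - 6s^3 + 3s^2 - 3s - 6

Write f(s) = as^4 + bs^3 + cs^2 + ds + e. Substituting each data point gives a linear system:
  81a - 27b + 9c - 3d + e = 435
  16a - 8b + 4c - 2d + e = 108
  a - b + c - d + e = 9
  e = -6
  a + b + c + d + e = -9
Solving the system yields a = 3, b = -6, c = 3, d = -3, e = -6.
So f(s) = 3s⁴ - 6s³ + 3s² - 3s - 6.
Check: f(-3) = 435. ✓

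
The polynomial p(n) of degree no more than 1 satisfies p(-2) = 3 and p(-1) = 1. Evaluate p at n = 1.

-3

Using the Lagrange interpolation formula with nodes -2, -1:
  L_0(n) = (n + 1) / -1
  L_1(n) = (n + 2) / 1
Then p(n) = 3·L_0(n) + 1·L_1(n).
Expanding and collecting terms gives p(n) = -2n - 1.
Evaluating at n = 1: p(1) = -3.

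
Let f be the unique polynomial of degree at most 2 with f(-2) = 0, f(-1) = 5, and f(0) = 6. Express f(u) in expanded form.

Write f(u) = au^2 + bu + c. Substituting each data point gives a linear system:
  4a - 2b + c = 0
  a - b + c = 5
  c = 6
Solving the system yields a = -2, b = -1, c = 6.
So f(u) = -2u^2 - u + 6.
Check: f(-2) = 0. ✓

f(u) = -2u^2 - u + 6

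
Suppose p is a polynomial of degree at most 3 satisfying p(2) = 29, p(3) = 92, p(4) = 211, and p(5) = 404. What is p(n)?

p(n) = 3n^3 + n^2 + n - 1

Write p(n) = an^3 + bn^2 + cn + d. Substituting each data point gives a linear system:
  8a + 4b + 2c + d = 29
  27a + 9b + 3c + d = 92
  64a + 16b + 4c + d = 211
  125a + 25b + 5c + d = 404
Solving the system yields a = 3, b = 1, c = 1, d = -1.
So p(n) = 3n³ + n² + n - 1.
Check: p(2) = 29. ✓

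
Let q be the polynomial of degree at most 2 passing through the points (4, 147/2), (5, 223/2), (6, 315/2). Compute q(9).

687/2

Using the Lagrange interpolation formula with nodes 4, 5, 6:
  L_0(x) = (x - 5)(x - 6) / 2
  L_1(x) = (x - 4)(x - 6) / -1
  L_2(x) = (x - 4)(x - 5) / 2
Then q(x) = 147/2·L_0(x) + 223/2·L_1(x) + 315/2·L_2(x).
Expanding and collecting terms gives q(x) = 4x^2 + 2x + 3/2.
Evaluating at x = 9: q(9) = 687/2.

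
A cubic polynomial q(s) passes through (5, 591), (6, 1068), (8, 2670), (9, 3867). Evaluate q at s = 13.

12135

Write q(s) = as^3 + bs^2 + cs + d. Substituting each data point gives a linear system:
  125a + 25b + 5c + d = 591
  216a + 36b + 6c + d = 1068
  512a + 64b + 8c + d = 2670
  729a + 81b + 9c + d = 3867
Solving the system yields a = 6, b = -6, c = -3, d = 6.
So q(s) = 6s³ - 6s² - 3s + 6.
Then q(13) = 12135.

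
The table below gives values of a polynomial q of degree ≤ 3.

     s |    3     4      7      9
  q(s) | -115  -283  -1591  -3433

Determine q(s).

Write q(s) = as^3 + bs^2 + cs + d. Substituting each data point gives a linear system:
  27a + 9b + 3c + d = -115
  64a + 16b + 4c + d = -283
  343a + 49b + 7c + d = -1591
  729a + 81b + 9c + d = -3433
Solving the system yields a = -5, b = 3, c = -4, d = 5.
So q(s) = -5s^3 + 3s^2 - 4s + 5.
Check: q(3) = -115. ✓

q(s) = -5s^3 + 3s^2 - 4s + 5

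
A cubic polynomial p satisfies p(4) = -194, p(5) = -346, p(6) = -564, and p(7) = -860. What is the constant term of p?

-6

Write p(t) = at^3 + bt^2 + ct + d. Substituting each data point gives a linear system:
  64a + 16b + 4c + d = -194
  125a + 25b + 5c + d = -346
  216a + 36b + 6c + d = -564
  343a + 49b + 7c + d = -860
Solving the system yields a = -2, b = -3, c = -3, d = -6.
So p(t) = -2t³ - 3t² - 3t - 6.
The constant term is -6.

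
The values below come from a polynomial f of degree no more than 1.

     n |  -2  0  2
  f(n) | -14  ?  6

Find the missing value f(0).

-4

On equispaced nodes a degree-1 polynomial has vanishing second forward difference, so
  f(-2) - 2·f(0) + f(2) = 0.
Substituting the known values and solving for f(0):
  -2·f(0) = 8
  f(0) = -4.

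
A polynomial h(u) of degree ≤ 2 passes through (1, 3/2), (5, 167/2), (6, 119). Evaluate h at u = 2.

13

Using the Lagrange interpolation formula with nodes 1, 5, 6:
  L_0(u) = (u - 5)(u - 6) / 20
  L_1(u) = (u - 1)(u - 6) / -4
  L_2(u) = (u - 1)(u - 5) / 5
Then h(u) = 3/2·L_0(u) + 167/2·L_1(u) + 119·L_2(u).
Expanding and collecting terms gives h(u) = 3u² + (5/2)u - 4.
Evaluating at u = 2: h(2) = 13.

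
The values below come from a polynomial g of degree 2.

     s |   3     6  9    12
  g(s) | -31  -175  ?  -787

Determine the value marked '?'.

-427

The 3 known points determine the degree-2 polynomial uniquely.
Write g(s) = as^2 + bs + c. Substituting each data point gives a linear system:
  9a + 3b + c = -31
  36a + 6b + c = -175
  144a + 12b + c = -787
Solving the system yields a = -6, b = 6, c = 5.
So g(s) = -6s^2 + 6s + 5.
Then g(9) = -427.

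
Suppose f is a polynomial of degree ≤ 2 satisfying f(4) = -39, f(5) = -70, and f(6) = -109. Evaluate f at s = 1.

Using the Lagrange interpolation formula with nodes 4, 5, 6:
  L_0(s) = (s - 5)(s - 6) / 2
  L_1(s) = (s - 4)(s - 6) / -1
  L_2(s) = (s - 4)(s - 5) / 2
Then f(s) = -39·L_0(s) - 70·L_1(s) - 109·L_2(s).
Expanding and collecting terms gives f(s) = -4s² + 5s + 5.
Evaluating at s = 1: f(1) = 6.

6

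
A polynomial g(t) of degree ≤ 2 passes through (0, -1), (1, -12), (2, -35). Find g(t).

Write g(t) = at^2 + bt + c. Substituting each data point gives a linear system:
  c = -1
  a + b + c = -12
  4a + 2b + c = -35
Solving the system yields a = -6, b = -5, c = -1.
So g(t) = -6t^2 - 5t - 1.
Check: g(2) = -35. ✓

g(t) = -6t^2 - 5t - 1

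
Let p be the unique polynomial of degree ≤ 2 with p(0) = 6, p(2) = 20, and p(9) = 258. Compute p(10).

Write p(t) = at^2 + bt + c. Substituting each data point gives a linear system:
  c = 6
  4a + 2b + c = 20
  81a + 9b + c = 258
Solving the system yields a = 3, b = 1, c = 6.
So p(t) = 3t² + t + 6.
Then p(10) = 316.

316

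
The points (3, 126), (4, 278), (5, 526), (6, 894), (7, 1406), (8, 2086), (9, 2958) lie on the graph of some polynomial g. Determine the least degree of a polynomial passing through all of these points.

Forward differences of the values at u = 3, 4, 5, 6, 7, 8, 9:
  g  : 126  278  526  894  1406  2086  2958
  Δ  : 152  248  368  512  680  872
  Δ^2: 96  120  144  168  192
  Δ^3: 24  24  24  24
  Δ^4: 0  0  0
  Δ^5: 0  0
  Δ^6: 0
The third differences are constant (24) and nonzero, while all higher differences vanish, so the minimal degree is 3.

3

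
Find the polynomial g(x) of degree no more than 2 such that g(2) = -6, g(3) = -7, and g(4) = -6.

g(x) = x^2 - 6x + 2

Using the Lagrange interpolation formula with nodes 2, 3, 4:
  L_0(x) = (x - 3)(x - 4) / 2
  L_1(x) = (x - 2)(x - 4) / -1
  L_2(x) = (x - 2)(x - 3) / 2
Then g(x) = -6·L_0(x) - 7·L_1(x) - 6·L_2(x).
Expanding and collecting terms gives g(x) = x^2 - 6x + 2.
Check: g(4) = -6. ✓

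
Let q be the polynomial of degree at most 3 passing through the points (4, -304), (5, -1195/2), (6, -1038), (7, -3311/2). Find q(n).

q(n) = -5n^3 + (3/2)n^2 - 2n

Write q(n) = an^3 + bn^2 + cn + d. Substituting each data point gives a linear system:
  64a + 16b + 4c + d = -304
  125a + 25b + 5c + d = -1195/2
  216a + 36b + 6c + d = -1038
  343a + 49b + 7c + d = -3311/2
Solving the system yields a = -5, b = 3/2, c = -2, d = 0.
So q(n) = -5n^3 + (3/2)n^2 - 2n.
Check: q(6) = -1038. ✓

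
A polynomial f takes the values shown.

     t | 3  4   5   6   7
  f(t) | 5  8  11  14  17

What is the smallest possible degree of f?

Forward differences of the values at t = 3, 4, 5, 6, 7:
  f  : 5  8  11  14  17
  Δ  : 3  3  3  3
  Δ^2: 0  0  0
  Δ^3: 0  0
  Δ^4: 0
The first differences are constant (3) and nonzero, while all higher differences vanish, so the minimal degree is 1.

1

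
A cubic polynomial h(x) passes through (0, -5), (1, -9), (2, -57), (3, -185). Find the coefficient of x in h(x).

Write h(x) = ax^3 + bx^2 + cx + d. Substituting each data point gives a linear system:
  d = -5
  a + b + c + d = -9
  8a + 4b + 2c + d = -57
  27a + 9b + 3c + d = -185
Solving the system yields a = -6, b = -4, c = 6, d = -5.
So h(x) = -6x^3 - 4x^2 + 6x - 5.
The coefficient of x is 6.

6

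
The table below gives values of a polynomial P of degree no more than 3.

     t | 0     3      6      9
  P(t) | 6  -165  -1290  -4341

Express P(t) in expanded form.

P(t) = -6t^3 + t^2 - 6t + 6

Using the Lagrange interpolation formula with nodes 0, 3, 6, 9:
  L_0(t) = (t - 3)(t - 6)(t - 9) / -162
  L_1(t) = t(t - 6)(t - 9) / 54
  L_2(t) = t(t - 3)(t - 9) / -54
  L_3(t) = t(t - 3)(t - 6) / 162
Then P(t) = 6·L_0(t) - 165·L_1(t) - 1290·L_2(t) - 4341·L_3(t).
Expanding and collecting terms gives P(t) = -6t^3 + t^2 - 6t + 6.
Check: P(3) = -165. ✓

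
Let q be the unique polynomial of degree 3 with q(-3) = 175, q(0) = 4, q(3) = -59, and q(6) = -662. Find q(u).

Write q(u) = au^3 + bu^2 + cu + d. Substituting each data point gives a linear system:
  -27a + 9b - 3c + d = 175
  d = 4
  27a + 9b + 3c + d = -59
  216a + 36b + 6c + d = -662
Solving the system yields a = -4, b = 6, c = -3, d = 4.
So q(u) = -4u³ + 6u² - 3u + 4.
Check: q(0) = 4. ✓

q(u) = -4u^3 + 6u^2 - 3u + 4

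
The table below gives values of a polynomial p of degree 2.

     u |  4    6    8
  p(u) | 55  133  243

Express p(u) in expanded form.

p(u) = 4u^2 - u - 5

Write p(u) = au^2 + bu + c. Substituting each data point gives a linear system:
  16a + 4b + c = 55
  36a + 6b + c = 133
  64a + 8b + c = 243
Solving the system yields a = 4, b = -1, c = -5.
So p(u) = 4u^2 - u - 5.
Check: p(4) = 55. ✓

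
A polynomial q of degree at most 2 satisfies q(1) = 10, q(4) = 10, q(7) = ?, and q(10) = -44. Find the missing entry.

-8

On equispaced nodes a degree-2 polynomial has vanishing third forward difference, so
  - q(1) + 3·q(4) - 3·q(7) + q(10) = 0.
Substituting the known values and solving for q(7):
  -3·q(7) = 24
  q(7) = -8.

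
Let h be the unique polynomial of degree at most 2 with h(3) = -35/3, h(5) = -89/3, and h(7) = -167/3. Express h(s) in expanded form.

Using the Lagrange interpolation formula with nodes 3, 5, 7:
  L_0(s) = (s - 5)(s - 7) / 8
  L_1(s) = (s - 3)(s - 7) / -4
  L_2(s) = (s - 3)(s - 5) / 8
Then h(s) = -35/3·L_0(s) - 89/3·L_1(s) - 167/3·L_2(s).
Expanding and collecting terms gives h(s) = -s^2 - s + 1/3.
Check: h(3) = -35/3. ✓

h(s) = -s^2 - s + 1/3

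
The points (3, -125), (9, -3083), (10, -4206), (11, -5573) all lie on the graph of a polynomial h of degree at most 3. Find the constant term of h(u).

Write h(u) = au^3 + bu^2 + cu + d. Substituting each data point gives a linear system:
  27a + 9b + 3c + d = -125
  729a + 81b + 9c + d = -3083
  1000a + 100b + 10c + d = -4206
  1331a + 121b + 11c + d = -5573
Solving the system yields a = -4, b = -2, c = -1, d = 4.
So h(u) = -4u^3 - 2u^2 - u + 4.
The constant term is 4.

4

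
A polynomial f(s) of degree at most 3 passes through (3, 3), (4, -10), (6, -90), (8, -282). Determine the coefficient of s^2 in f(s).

4

Write f(s) = as^3 + bs^2 + cs + d. Substituting each data point gives a linear system:
  27a + 9b + 3c + d = 3
  64a + 16b + 4c + d = -10
  216a + 36b + 6c + d = -90
  512a + 64b + 8c + d = -282
Solving the system yields a = -1, b = 4, c = -4, d = 6.
So f(s) = -s^3 + 4s^2 - 4s + 6.
The coefficient of s^2 is 4.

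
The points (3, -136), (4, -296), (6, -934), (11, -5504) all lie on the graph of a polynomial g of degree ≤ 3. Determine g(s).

g(s) = -4s^3 - s^2 - 5s - 4

Write g(s) = as^3 + bs^2 + cs + d. Substituting each data point gives a linear system:
  27a + 9b + 3c + d = -136
  64a + 16b + 4c + d = -296
  216a + 36b + 6c + d = -934
  1331a + 121b + 11c + d = -5504
Solving the system yields a = -4, b = -1, c = -5, d = -4.
So g(s) = -4s^3 - s^2 - 5s - 4.
Check: g(11) = -5504. ✓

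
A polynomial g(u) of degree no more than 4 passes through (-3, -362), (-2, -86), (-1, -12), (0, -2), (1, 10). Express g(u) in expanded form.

g(u) = -3u^4 + 5u^3 + 4u^2 + 6u - 2

Write g(u) = au^4 + bu^3 + cu^2 + du + e. Substituting each data point gives a linear system:
  81a - 27b + 9c - 3d + e = -362
  16a - 8b + 4c - 2d + e = -86
  a - b + c - d + e = -12
  e = -2
  a + b + c + d + e = 10
Solving the system yields a = -3, b = 5, c = 4, d = 6, e = -2.
So g(u) = -3u^4 + 5u^3 + 4u^2 + 6u - 2.
Check: g(0) = -2. ✓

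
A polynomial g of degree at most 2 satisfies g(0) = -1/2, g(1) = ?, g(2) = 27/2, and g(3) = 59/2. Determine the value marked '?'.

On equispaced nodes a degree-2 polynomial has vanishing third forward difference, so
  - g(0) + 3·g(1) - 3·g(2) + g(3) = 0.
Substituting the known values and solving for g(1):
  3·g(1) = 21/2
  g(1) = 7/2.

7/2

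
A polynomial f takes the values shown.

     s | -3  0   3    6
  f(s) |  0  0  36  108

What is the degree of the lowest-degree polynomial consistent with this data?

Forward differences of the values at s = -3, 0, 3, 6:
  f  : 0  0  36  108
  Δ  : 0  36  72
  Δ^2: 36  36
  Δ^3: 0
The second differences are constant (36) and nonzero, while all higher differences vanish, so the minimal degree is 2.

2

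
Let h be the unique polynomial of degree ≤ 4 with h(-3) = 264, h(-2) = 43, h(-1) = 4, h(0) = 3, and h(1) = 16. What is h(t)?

Write h(t) = at^4 + bt^3 + ct^2 + dt + e. Substituting each data point gives a linear system:
  81a - 27b + 9c - 3d + e = 264
  16a - 8b + 4c - 2d + e = 43
  a - b + c - d + e = 4
  e = 3
  a + b + c + d + e = 16
Solving the system yields a = 5, b = 6, c = 2, d = 0, e = 3.
So h(t) = 5t^4 + 6t^3 + 2t^2 + 3.
Check: h(1) = 16. ✓

h(t) = 5t^4 + 6t^3 + 2t^2 + 3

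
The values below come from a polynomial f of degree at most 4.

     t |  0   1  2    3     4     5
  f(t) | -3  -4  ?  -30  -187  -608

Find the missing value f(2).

1

The 5 known points determine the degree-4 polynomial uniquely.
Write f(t) = at^4 + bt^3 + ct^2 + dt + e. Substituting each data point gives a linear system:
  e = -3
  a + b + c + d + e = -4
  81a + 27b + 9c + 3d + e = -30
  256a + 64b + 16c + 4d + e = -187
  625a + 125b + 25c + 5d + e = -608
Solving the system yields a = -2, b = 5, c = 2, d = -6, e = -3.
So f(t) = -2t^4 + 5t^3 + 2t^2 - 6t - 3.
Then f(2) = 1.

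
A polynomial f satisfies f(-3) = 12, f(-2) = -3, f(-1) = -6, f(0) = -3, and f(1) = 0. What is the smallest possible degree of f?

Forward differences of the values at s = -3, -2, -1, 0, 1:
  f  : 12  -3  -6  -3  0
  Δ  : -15  -3  3  3
  Δ^2: 12  6  0
  Δ^3: -6  -6
  Δ^4: 0
The third differences are constant (-6) and nonzero, while all higher differences vanish, so the minimal degree is 3.

3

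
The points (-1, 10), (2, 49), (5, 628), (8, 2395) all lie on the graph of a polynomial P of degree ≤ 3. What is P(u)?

P(u) = 4u^3 + 6u^2 - 5u + 3

Write P(u) = au^3 + bu^2 + cu + d. Substituting each data point gives a linear system:
  -a + b - c + d = 10
  8a + 4b + 2c + d = 49
  125a + 25b + 5c + d = 628
  512a + 64b + 8c + d = 2395
Solving the system yields a = 4, b = 6, c = -5, d = 3.
So P(u) = 4u^3 + 6u^2 - 5u + 3.
Check: P(8) = 2395. ✓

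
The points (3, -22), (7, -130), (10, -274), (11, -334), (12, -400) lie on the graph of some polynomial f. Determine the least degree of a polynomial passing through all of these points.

Divided differences on the nodes 3, 7, 10, 11, 12:
  order 0: -22  -130  -274  -334  -400
  order 1: -27  -48  -60  -66
  order 2: -3  -3  -3
  order 3: 0  0
  order 4: 0
The order-2 divided differences are all -3 (nonzero) and every higher order vanishes, so the data lies on a polynomial of degree exactly 2.

2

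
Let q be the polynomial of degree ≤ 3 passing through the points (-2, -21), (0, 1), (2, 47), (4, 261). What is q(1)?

12

Using the Lagrange interpolation formula with nodes -2, 0, 2, 4:
  L_0(x) = x(x - 2)(x - 4) / -48
  L_1(x) = (x + 2)(x - 2)(x - 4) / 16
  L_2(x) = (x + 2)x(x - 4) / -16
  L_3(x) = (x + 2)x(x - 2) / 48
Then q(x) = -21·L_0(x) + 1·L_1(x) + 47·L_2(x) + 261·L_3(x).
Expanding and collecting terms gives q(x) = 3x³ + 3x² + 5x + 1.
Evaluating at x = 1: q(1) = 12.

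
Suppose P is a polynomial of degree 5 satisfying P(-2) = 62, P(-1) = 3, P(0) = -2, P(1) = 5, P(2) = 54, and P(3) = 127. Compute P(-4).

Using the Lagrange interpolation formula with nodes -2, -1, 0, 1, 2, 3:
  L_0(u) = (u + 1)u(u - 1)(u - 2)(u - 3) / -120
  L_1(u) = (u + 2)u(u - 1)(u - 2)(u - 3) / 24
  L_2(u) = (u + 2)(u + 1)(u - 1)(u - 2)(u - 3) / -12
  L_3(u) = (u + 2)(u + 1)u(u - 2)(u - 3) / 12
  L_4(u) = (u + 2)(u + 1)u(u - 1)(u - 3) / -24
  L_5(u) = (u + 2)(u + 1)u(u - 1)(u - 2) / 120
Then P(u) = 62·L_0(u) + 3·L_1(u) - 2·L_2(u) + 5·L_3(u) + 54·L_4(u) + 127·L_5(u).
Expanding and collecting terms gives P(u) = -u^5 + 3u^4 + 4u^3 + 3u^2 - 2u - 2.
Evaluating at u = -4: P(-4) = 1590.

1590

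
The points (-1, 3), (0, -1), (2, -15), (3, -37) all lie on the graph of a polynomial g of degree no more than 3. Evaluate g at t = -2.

13

Write g(t) = at^3 + bt^2 + ct + d. Substituting each data point gives a linear system:
  -a + b - c + d = 3
  d = -1
  8a + 4b + 2c + d = -15
  27a + 9b + 3c + d = -37
Solving the system yields a = -1, b = 0, c = -3, d = -1.
So g(t) = -t^3 - 3t - 1.
Then g(-2) = 13.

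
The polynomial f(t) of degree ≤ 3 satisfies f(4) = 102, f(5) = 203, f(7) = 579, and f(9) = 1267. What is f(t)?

f(t) = 2t^3 - 3t^2 + 6t - 2

Write f(t) = at^3 + bt^2 + ct + d. Substituting each data point gives a linear system:
  64a + 16b + 4c + d = 102
  125a + 25b + 5c + d = 203
  343a + 49b + 7c + d = 579
  729a + 81b + 9c + d = 1267
Solving the system yields a = 2, b = -3, c = 6, d = -2.
So f(t) = 2t^3 - 3t^2 + 6t - 2.
Check: f(9) = 1267. ✓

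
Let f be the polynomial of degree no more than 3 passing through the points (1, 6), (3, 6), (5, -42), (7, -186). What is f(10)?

Write f(s) = as^3 + bs^2 + cs + d. Substituting each data point gives a linear system:
  a + b + c + d = 6
  27a + 9b + 3c + d = 6
  125a + 25b + 5c + d = -42
  343a + 49b + 7c + d = -186
Solving the system yields a = -1, b = 3, c = 1, d = 3.
So f(s) = -s^3 + 3s^2 + s + 3.
Then f(10) = -687.

-687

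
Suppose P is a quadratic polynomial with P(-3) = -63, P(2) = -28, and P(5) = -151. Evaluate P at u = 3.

-57

Write P(u) = au^2 + bu + c. Substituting each data point gives a linear system:
  9a - 3b + c = -63
  4a + 2b + c = -28
  25a + 5b + c = -151
Solving the system yields a = -6, b = 1, c = -6.
So P(u) = -6u^2 + u - 6.
Then P(3) = -57.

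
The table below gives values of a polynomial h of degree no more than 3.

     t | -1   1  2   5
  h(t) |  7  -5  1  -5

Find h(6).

-35

Write h(t) = at^3 + bt^2 + ct + d. Substituting each data point gives a linear system:
  -a + b - c + d = 7
  a + b + c + d = -5
  8a + 4b + 2c + d = 1
  125a + 25b + 5c + d = -5
Solving the system yields a = -1, b = 6, c = -5, d = -5.
So h(t) = -t^3 + 6t^2 - 5t - 5.
Then h(6) = -35.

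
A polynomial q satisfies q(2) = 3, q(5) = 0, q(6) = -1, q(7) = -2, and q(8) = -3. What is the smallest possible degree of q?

1

Divided differences on the nodes 2, 5, 6, 7, 8:
  order 0: 3  0  -1  -2  -3
  order 1: -1  -1  -1  -1
  order 2: 0  0  0
  order 3: 0  0
  order 4: 0
The order-1 divided differences are all -1 (nonzero) and every higher order vanishes, so the data lies on a polynomial of degree exactly 1.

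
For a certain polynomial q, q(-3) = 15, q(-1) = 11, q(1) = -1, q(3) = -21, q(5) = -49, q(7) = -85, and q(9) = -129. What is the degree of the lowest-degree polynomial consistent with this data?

2

Forward differences of the values at t = -3, -1, 1, 3, 5, 7, 9:
  q  : 15  11  -1  -21  -49  -85  -129
  Δ  : -4  -12  -20  -28  -36  -44
  Δ^2: -8  -8  -8  -8  -8
  Δ^3: 0  0  0  0
  Δ^4: 0  0  0
  Δ^5: 0  0
  Δ^6: 0
The second differences are constant (-8) and nonzero, while all higher differences vanish, so the minimal degree is 2.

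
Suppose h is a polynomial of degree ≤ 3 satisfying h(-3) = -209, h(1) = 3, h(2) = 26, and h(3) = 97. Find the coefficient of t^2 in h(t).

-6

Write h(t) = at^3 + bt^2 + ct + d. Substituting each data point gives a linear system:
  -27a + 9b - 3c + d = -209
  a + b + c + d = 3
  8a + 4b + 2c + d = 26
  27a + 9b + 3c + d = 97
Solving the system yields a = 5, b = -6, c = 6, d = -2.
So h(t) = 5t^3 - 6t^2 + 6t - 2.
The coefficient of t^2 is -6.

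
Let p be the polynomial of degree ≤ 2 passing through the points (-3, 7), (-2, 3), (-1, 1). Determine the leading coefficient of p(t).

1

Write p(t) = at^2 + bt + c. Substituting each data point gives a linear system:
  9a - 3b + c = 7
  4a - 2b + c = 3
  a - b + c = 1
Solving the system yields a = 1, b = 1, c = 1.
So p(t) = t² + t + 1.
The leading coefficient is 1.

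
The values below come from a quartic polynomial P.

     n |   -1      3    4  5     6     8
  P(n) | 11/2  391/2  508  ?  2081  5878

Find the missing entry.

2189/2

The 5 known points determine the degree-4 polynomial uniquely.
Write P(n) = an^4 + bn^3 + cn^2 + dn + e. Substituting each data point gives a linear system:
  a - b + c - d + e = 11/2
  81a + 27b + 9c + 3d + e = 391/2
  256a + 64b + 16c + 4d + e = 508
  1296a + 216b + 36c + 6d + e = 2081
  4096a + 512b + 64c + 8d + e = 5878
Solving the system yields a = 1, b = 3, c = 4, d = -3/2, e = 2.
So P(n) = n^4 + 3n^3 + 4n^2 - (3/2)n + 2.
Then P(5) = 2189/2.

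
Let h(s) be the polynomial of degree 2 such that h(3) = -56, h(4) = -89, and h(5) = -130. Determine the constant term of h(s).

Write h(s) = as^2 + bs + c. Substituting each data point gives a linear system:
  9a + 3b + c = -56
  16a + 4b + c = -89
  25a + 5b + c = -130
Solving the system yields a = -4, b = -5, c = -5.
So h(s) = -4s² - 5s - 5.
The constant term is -5.

-5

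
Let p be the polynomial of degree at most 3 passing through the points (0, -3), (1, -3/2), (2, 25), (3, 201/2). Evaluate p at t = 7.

Forward differences of the values at t = 0, 1, 2, 3:
  p  : -3  -3/2  25  201/2
  Δ  : 3/2  53/2  151/2
  Δ^2: 25  49
  Δ^3: 24
The third differences are constant, confirming degree 3.
Interpolating (Newton forward form) and evaluating at t = 7 gives p(7) = 2745/2.

2745/2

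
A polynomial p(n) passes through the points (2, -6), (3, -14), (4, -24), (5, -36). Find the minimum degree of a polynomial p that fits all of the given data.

2

Forward differences of the values at n = 2, 3, 4, 5:
  p  : -6  -14  -24  -36
  Δ  : -8  -10  -12
  Δ^2: -2  -2
  Δ^3: 0
The second differences are constant (-2) and nonzero, while all higher differences vanish, so the minimal degree is 2.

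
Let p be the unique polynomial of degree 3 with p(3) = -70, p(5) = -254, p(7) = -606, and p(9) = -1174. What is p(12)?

-2536

Write p(n) = an^3 + bn^2 + cn + d. Substituting each data point gives a linear system:
  27a + 9b + 3c + d = -70
  125a + 25b + 5c + d = -254
  343a + 49b + 7c + d = -606
  729a + 81b + 9c + d = -1174
Solving the system yields a = -1, b = -6, c = 5, d = -4.
So p(n) = -n^3 - 6n^2 + 5n - 4.
Then p(12) = -2536.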